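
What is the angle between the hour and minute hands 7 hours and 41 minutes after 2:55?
First find the time 7 hours and 41 minutes after 2:55.
Total minutes: 2 x 60 + 55 + 7 x 60 + 41 = 636.
636 mod 720 = 636 minutes = 10:36.
Now compute the angle at 10:36:
Hour hand: 10 x 30 + 36 x 0.5 = 318 degrees
Minute hand: 36 x 6 = 216 degrees
Difference: |318 - 216| = 102 degrees
The angle is 102 degrees

Final answer: 102 degrees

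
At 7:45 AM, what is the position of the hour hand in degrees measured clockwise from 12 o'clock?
The hour hand moves 30 degrees per hour and 0.5 degrees per minute.
At 7:45: (7) x 30 + 45 x 0.5 = 210 + 22.5 = 232.5 degrees

Final answer: 232.5 degrees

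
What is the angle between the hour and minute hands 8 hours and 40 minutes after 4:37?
First find the time 8 hours and 40 minutes after 4:37.
Total minutes: 4 x 60 + 37 + 8 x 60 + 40 = 797.
797 mod 720 = 77 minutes = 1:17.
Now compute the angle at 1:17:
Hour hand: 1 x 30 + 17 x 0.5 = 38.5 degrees
Minute hand: 17 x 6 = 102 degrees
Difference: |38.5 - 102| = 63.5 degrees
The angle is 63.5 degrees

Final answer: 63.5 degrees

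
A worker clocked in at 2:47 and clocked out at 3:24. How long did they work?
From 2:47 to 3:24:
(3 x 60 + 24) - (2 x 60 + 47) = 204 - 167 = 37 minutes
= 37 minutes

Final answer: 37 minutes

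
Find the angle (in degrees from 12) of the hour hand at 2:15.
The hour hand moves 30 degrees per hour and 0.5 degrees per minute.
At 2:15: (2) x 30 + 15 x 0.5 = 60 + 7.5 = 67.5 degrees

Final answer: 67.5 degrees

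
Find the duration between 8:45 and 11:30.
From 8:45 to 11:30:
(11 x 60 + 30) - (8 x 60 + 45) = 690 - 525 = 165 minutes
= 2 hours and 45 minutes

Final answer: 2 hours and 45 minutes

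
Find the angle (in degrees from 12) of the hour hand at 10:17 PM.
The hour hand moves 30 degrees per hour and 0.5 degrees per minute.
At 10:17: (10) x 30 + 17 x 0.5 = 300 + 8.5 = 308.5 degrees

Final answer: 308.5 degrees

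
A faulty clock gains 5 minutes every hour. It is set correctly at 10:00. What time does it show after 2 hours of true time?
For every 60 true minutes, the faulty clock advances 60 + 5 = 65 minutes.
True elapsed: 2 hours = 120 minutes.
Faulty clock advances: 120 x 65/60 = 130 minutes (drift: 10 minutes ahead).
Shown time: 10:00 + 130 minutes = 12:10.

Final answer: 12:10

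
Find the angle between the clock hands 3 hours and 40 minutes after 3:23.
First find the time 3 hours and 40 minutes after 3:23.
Total minutes: 3 x 60 + 23 + 3 x 60 + 40 = 423.
423 mod 720 = 423 minutes = 7:03.
Now compute the angle at 7:03:
Hour hand: 7 x 30 + 3 x 0.5 = 211.5 degrees
Minute hand: 3 x 6 = 18 degrees
Difference: |211.5 - 18| = 193.5 degrees
Smaller angle: 360 - 193.5 = 166.5 degrees

Final answer: 166.5 degrees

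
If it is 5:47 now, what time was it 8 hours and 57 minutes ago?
Starting time: 5:47 = 347 total minutes past 12:00
Subtracting: 8 hours and 57 minutes = 537 minutes
347 - 537 = -190 (negative, add 12 hours = 720) = 530 minutes
= 8 hours and 50 minutes past 12:00 = 8:50

Final answer: 8:50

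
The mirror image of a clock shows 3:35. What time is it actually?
Reflection across the vertical (12-6) axis maps a hand at angle A degrees to (360 - A) degrees, which sends a reading of T minutes past 12:00 to (720 - T) minutes past 12:00.
Mirror reads 3:35 = 215 minutes past 12:00.
Actual time: (720 - 215) mod 720 = 505 minutes = 8:25.

Final answer: 8:25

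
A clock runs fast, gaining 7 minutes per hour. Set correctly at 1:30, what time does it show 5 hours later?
For every 60 true minutes, the faulty clock advances 60 + 7 = 67 minutes.
True elapsed: 5 hours = 300 minutes.
Faulty clock advances: 300 x 67/60 = 335 minutes (drift: 35 minutes ahead).
Shown time: 1:30 + 335 minutes = 7:05.

Final answer: 7:05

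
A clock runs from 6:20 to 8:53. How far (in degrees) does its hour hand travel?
The hour hand moves 0.5 degrees per minute.
Time elapsed: 8:53 - 6:20 = 153 minutes
Angular displacement: 153 x 0.5 = 76.5 degrees

Final answer: 76.5 degrees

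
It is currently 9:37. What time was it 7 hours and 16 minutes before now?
Starting time: 9:37 = 577 total minutes past 12:00
Subtracting: 7 hours and 16 minutes = 436 minutes
577 - 436 = 141 minutes
= 2 hours and 21 minutes past 12:00 = 2:21

Final answer: 2:21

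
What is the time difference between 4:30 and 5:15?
From 4:30 to 5:15:
(5 x 60 + 15) - (4 x 60 + 30) = 315 - 270 = 45 minutes
= 45 minutes

Final answer: 45 minutes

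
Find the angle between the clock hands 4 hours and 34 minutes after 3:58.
First find the time 4 hours and 34 minutes after 3:58.
Total minutes: 3 x 60 + 58 + 4 x 60 + 34 = 512.
512 mod 720 = 512 minutes = 8:32.
Now compute the angle at 8:32:
Hour hand: 8 x 30 + 32 x 0.5 = 256 degrees
Minute hand: 32 x 6 = 192 degrees
Difference: |256 - 192| = 64 degrees
The angle is 64 degrees

Final answer: 64 degrees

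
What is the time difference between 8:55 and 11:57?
From 8:55 to 11:57:
(11 x 60 + 57) - (8 x 60 + 55) = 717 - 535 = 182 minutes
= 3 hours and 2 minutes

Final answer: 3 hours and 2 minutes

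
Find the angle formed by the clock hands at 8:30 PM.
Hour hand position: 8 x 30 + 30 x 0.5 = 255 degrees
Minute hand position: 30 x 6 = 180 degrees
Difference: |255 - 180| = 75 degrees
The angle between the hands is 75 degrees

Final answer: 75 degrees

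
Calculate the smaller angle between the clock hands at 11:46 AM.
Hour hand position: 11 x 30 + 46 x 0.5 = 353 degrees
Minute hand position: 46 x 6 = 276 degrees
Difference: |353 - 276| = 77 degrees
The angle between the hands is 77 degrees

Final answer: 77 degrees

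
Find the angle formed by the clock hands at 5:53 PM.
Hour hand position: 5 x 30 + 53 x 0.5 = 176.5 degrees
Minute hand position: 53 x 6 = 318 degrees
Difference: |176.5 - 318| = 141.5 degrees
The angle between the hands is 141.5 degrees

Final answer: 141.5 degrees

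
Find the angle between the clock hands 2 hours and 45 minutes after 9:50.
First find the time 2 hours and 45 minutes after 9:50.
Total minutes: 9 x 60 + 50 + 2 x 60 + 45 = 755.
755 mod 720 = 35 minutes = 12:35.
Now compute the angle at 12:35:
Hour hand: 0 x 30 + 35 x 0.5 = 17.5 degrees
Minute hand: 35 x 6 = 210 degrees
Difference: |17.5 - 210| = 192.5 degrees
Smaller angle: 360 - 192.5 = 167.5 degrees

Final answer: 167.5 degrees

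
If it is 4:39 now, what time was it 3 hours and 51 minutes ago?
Starting time: 4:39 = 279 total minutes past 12:00
Subtracting: 3 hours and 51 minutes = 231 minutes
279 - 231 = 48 minutes
= 48 minutes past 12:00 = 12:48

Final answer: 12:48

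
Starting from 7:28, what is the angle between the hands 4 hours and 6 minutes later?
First find the time 4 hours and 6 minutes after 7:28.
Total minutes: 7 x 60 + 28 + 4 x 60 + 6 = 694.
694 mod 720 = 694 minutes = 11:34.
Now compute the angle at 11:34:
Hour hand: 11 x 30 + 34 x 0.5 = 347 degrees
Minute hand: 34 x 6 = 204 degrees
Difference: |347 - 204| = 143 degrees
The angle is 143 degrees

Final answer: 143 degrees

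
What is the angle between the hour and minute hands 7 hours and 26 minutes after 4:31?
First find the time 7 hours and 26 minutes after 4:31.
Total minutes: 4 x 60 + 31 + 7 x 60 + 26 = 717.
717 mod 720 = 717 minutes = 11:57.
Now compute the angle at 11:57:
Hour hand: 11 x 30 + 57 x 0.5 = 358.5 degrees
Minute hand: 57 x 6 = 342 degrees
Difference: |358.5 - 342| = 16.5 degrees
The angle is 16.5 degrees

Final answer: 16.5 degrees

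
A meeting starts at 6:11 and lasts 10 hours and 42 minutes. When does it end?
Starting time: 6:11
Adding 42 minutes to 11 minutes: 11 + 42 = 53 minutes
Adding 10 hours: 6 + 10 = 16 - 12 = 4
Final time: 4:53

Final answer: 4:53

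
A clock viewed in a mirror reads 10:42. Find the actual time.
Reflection across the vertical (12-6) axis maps a hand at angle A degrees to (360 - A) degrees, which sends a reading of T minutes past 12:00 to (720 - T) minutes past 12:00.
Mirror reads 10:42 = 642 minutes past 12:00.
Actual time: (720 - 642) mod 720 = 78 minutes = 1:18.

Final answer: 1:18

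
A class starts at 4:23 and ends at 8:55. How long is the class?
From 4:23 to 8:55:
(8 x 60 + 55) - (4 x 60 + 23) = 535 - 263 = 272 minutes
= 4 hours and 32 minutes

Final answer: 4 hours and 32 minutes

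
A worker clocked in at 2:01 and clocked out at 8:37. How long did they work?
From 2:01 to 8:37:
(8 x 60 + 37) - (2 x 60 + 1) = 517 - 121 = 396 minutes
= 6 hours and 36 minutes

Final answer: 6 hours and 36 minutes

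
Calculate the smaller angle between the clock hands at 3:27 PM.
Hour hand position: 3 x 30 + 27 x 0.5 = 103.5 degrees
Minute hand position: 27 x 6 = 162 degrees
Difference: |103.5 - 162| = 58.5 degrees
The angle between the hands is 58.5 degrees

Final answer: 58.5 degrees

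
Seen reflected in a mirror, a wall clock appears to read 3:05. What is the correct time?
Reflection across the vertical (12-6) axis maps a hand at angle A degrees to (360 - A) degrees, which sends a reading of T minutes past 12:00 to (720 - T) minutes past 12:00.
Mirror reads 3:05 = 185 minutes past 12:00.
Actual time: (720 - 185) mod 720 = 535 minutes = 8:55.

Final answer: 8:55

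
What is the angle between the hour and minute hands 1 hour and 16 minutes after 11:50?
First find the time 1 hour and 16 minutes after 11:50.
Total minutes: 11 x 60 + 50 + 1 x 60 + 16 = 786.
786 mod 720 = 66 minutes = 1:06.
Now compute the angle at 1:06:
Hour hand: 1 x 30 + 6 x 0.5 = 33 degrees
Minute hand: 6 x 6 = 36 degrees
Difference: |33 - 36| = 3 degrees
The angle is 3 degrees

Final answer: 3 degrees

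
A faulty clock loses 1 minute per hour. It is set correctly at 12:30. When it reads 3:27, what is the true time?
For every 60 true minutes, the faulty clock advances 59 minutes, so 1 faulty-clock minute corresponds to 60/59 true minutes.
From 12:30 to 3:27 on the faulty dial is 177 minutes.
True elapsed: 177 x 60/59 = 180 minutes = 3 hours.
True time: 12:30 + 3 hours = 3:30.

Final answer: 3:30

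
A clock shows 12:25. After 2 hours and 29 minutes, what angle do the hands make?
First find the time 2 hours and 29 minutes after 12:25.
Total minutes: 12 x 60 + 25 + 2 x 60 + 29 = 894.
894 mod 720 = 174 minutes = 2:54.
Now compute the angle at 2:54:
Hour hand: 2 x 30 + 54 x 0.5 = 87 degrees
Minute hand: 54 x 6 = 324 degrees
Difference: |87 - 324| = 237 degrees
Smaller angle: 360 - 237 = 123 degrees

Final answer: 123 degrees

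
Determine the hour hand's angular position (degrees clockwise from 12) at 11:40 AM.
The hour hand moves 30 degrees per hour and 0.5 degrees per minute.
At 11:40: (11) x 30 + 40 x 0.5 = 330 + 20 = 350 degrees

Final answer: 350 degrees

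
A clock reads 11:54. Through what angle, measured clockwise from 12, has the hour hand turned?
The hour hand moves 30 degrees per hour and 0.5 degrees per minute.
At 11:54: (11) x 30 + 54 x 0.5 = 330 + 27 = 357 degrees

Final answer: 357 degrees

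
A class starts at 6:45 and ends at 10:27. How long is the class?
From 6:45 to 10:27:
(10 x 60 + 27) - (6 x 60 + 45) = 627 - 405 = 222 minutes
= 3 hours and 42 minutes

Final answer: 3 hours and 42 minutes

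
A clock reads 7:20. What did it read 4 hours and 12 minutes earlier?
Starting time: 7:20 = 440 total minutes past 12:00
Subtracting: 4 hours and 12 minutes = 252 minutes
440 - 252 = 188 minutes
= 3 hours and 8 minutes past 12:00 = 3:08

Final answer: 3:08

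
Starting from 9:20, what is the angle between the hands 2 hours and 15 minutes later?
First find the time 2 hours and 15 minutes after 9:20.
Total minutes: 9 x 60 + 20 + 2 x 60 + 15 = 695.
695 mod 720 = 695 minutes = 11:35.
Now compute the angle at 11:35:
Hour hand: 11 x 30 + 35 x 0.5 = 347.5 degrees
Minute hand: 35 x 6 = 210 degrees
Difference: |347.5 - 210| = 137.5 degrees
The angle is 137.5 degrees

Final answer: 137.5 degrees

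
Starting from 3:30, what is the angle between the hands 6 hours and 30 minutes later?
First find the time 6 hours and 30 minutes after 3:30.
Total minutes: 3 x 60 + 30 + 6 x 60 + 30 = 600.
600 mod 720 = 600 minutes = 10:00.
Now compute the angle at 10:00:
Hour hand: 10 x 30 + 0 x 0.5 = 300 degrees
Minute hand: 0 x 6 = 0 degrees
Difference: |300 - 0| = 300 degrees
Smaller angle: 360 - 300 = 60 degrees

Final answer: 60 degrees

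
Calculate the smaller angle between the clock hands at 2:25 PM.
Hour hand position: 2 x 30 + 25 x 0.5 = 72.5 degrees
Minute hand position: 25 x 6 = 150 degrees
Difference: |72.5 - 150| = 77.5 degrees
The angle between the hands is 77.5 degrees

Final answer: 77.5 degrees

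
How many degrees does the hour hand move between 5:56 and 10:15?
The hour hand moves 0.5 degrees per minute.
Time elapsed: 10:15 - 5:56 = 259 minutes
Angular displacement: 259 x 0.5 = 129.5 degrees

Final answer: 129.5 degrees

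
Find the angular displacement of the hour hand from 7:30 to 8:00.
The hour hand moves 0.5 degrees per minute.
Time elapsed: 8:00 - 7:30 = 30 minutes
Angular displacement: 30 x 0.5 = 15 degrees

Final answer: 15 degrees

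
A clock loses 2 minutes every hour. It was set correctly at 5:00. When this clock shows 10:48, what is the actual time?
For every 60 true minutes, the faulty clock advances 58 minutes, so 1 faulty-clock minute corresponds to 60/58 true minutes.
From 5:00 to 10:48 on the faulty dial is 348 minutes.
True elapsed: 348 x 60/58 = 360 minutes = 6 hours.
True time: 5:00 + 6 hours = 11:00.

Final answer: 11:00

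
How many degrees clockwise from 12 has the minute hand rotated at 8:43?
The minute hand moves 6 degrees per minute.
At 8:43: 43 x 6 = 258 degrees

Final answer: 258 degrees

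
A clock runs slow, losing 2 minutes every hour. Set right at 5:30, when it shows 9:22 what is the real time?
For every 60 true minutes, the faulty clock advances 58 minutes, so 1 faulty-clock minute corresponds to 60/58 true minutes.
From 5:30 to 9:22 on the faulty dial is 232 minutes.
True elapsed: 232 x 60/58 = 240 minutes = 4 hours.
True time: 5:30 + 4 hours = 9:30.

Final answer: 9:30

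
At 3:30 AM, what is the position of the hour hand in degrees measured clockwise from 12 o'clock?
The hour hand moves 30 degrees per hour and 0.5 degrees per minute.
At 3:30: (3) x 30 + 30 x 0.5 = 90 + 15 = 105 degrees

Final answer: 105 degrees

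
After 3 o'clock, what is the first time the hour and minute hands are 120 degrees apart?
At t minutes past 3:00, the hour hand is at 30 x 3 + 0.5t degrees and the minute hand is at 6t degrees.
The smaller angle between them is 120 degrees when |30H - 5.5t| = 120 or |30H - 5.5t| = 240.
With H = 3, solve 30 x 3 - 5.5t = +/- target for each target:
  t = (30 x 3 - 120) / 5.5 = -5.45 (outside (0, 60))
  t = (30 x 3 + 120) / 5.5 = 38.18
  t = (30 x 3 - 240) / 5.5 = -27.27 (outside (0, 60))
  t = (30 x 3 + 240) / 5.5 = 60 (outside (0, 60))
Valid solutions in (0, 60): {38.18} minutes.
The first occurrence is t = 38.18 minutes.
The hands form a 120-degree angle at 38.18 minutes past 3:00.

Final answer: 38.18 minutes past 3:00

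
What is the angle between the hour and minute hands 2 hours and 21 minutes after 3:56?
First find the time 2 hours and 21 minutes after 3:56.
Total minutes: 3 x 60 + 56 + 2 x 60 + 21 = 377.
377 mod 720 = 377 minutes = 6:17.
Now compute the angle at 6:17:
Hour hand: 6 x 30 + 17 x 0.5 = 188.5 degrees
Minute hand: 17 x 6 = 102 degrees
Difference: |188.5 - 102| = 86.5 degrees
The angle is 86.5 degrees

Final answer: 86.5 degrees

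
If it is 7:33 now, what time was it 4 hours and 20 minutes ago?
Starting time: 7:33 = 453 total minutes past 12:00
Subtracting: 4 hours and 20 minutes = 260 minutes
453 - 260 = 193 minutes
= 3 hours and 13 minutes past 12:00 = 3:13

Final answer: 3:13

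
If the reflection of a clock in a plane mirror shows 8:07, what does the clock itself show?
Reflection across the vertical (12-6) axis maps a hand at angle A degrees to (360 - A) degrees, which sends a reading of T minutes past 12:00 to (720 - T) minutes past 12:00.
Mirror reads 8:07 = 487 minutes past 12:00.
Actual time: (720 - 487) mod 720 = 233 minutes = 3:53.

Final answer: 3:53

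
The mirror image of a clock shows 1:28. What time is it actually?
Reflection across the vertical (12-6) axis maps a hand at angle A degrees to (360 - A) degrees, which sends a reading of T minutes past 12:00 to (720 - T) minutes past 12:00.
Mirror reads 1:28 = 88 minutes past 12:00.
Actual time: (720 - 88) mod 720 = 632 minutes = 10:32.

Final answer: 10:32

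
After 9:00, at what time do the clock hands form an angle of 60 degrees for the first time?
At t minutes past 9:00, the hour hand is at 30 x 9 + 0.5t degrees and the minute hand is at 6t degrees.
The smaller angle between them is 60 degrees when |30H - 5.5t| = 60 or |30H - 5.5t| = 300.
With H = 9, solve 30 x 9 - 5.5t = +/- target for each target:
  t = (30 x 9 - 60) / 5.5 = 38.18
  t = (30 x 9 + 60) / 5.5 = 60 (outside (0, 60))
  t = (30 x 9 - 300) / 5.5 = -5.45 (outside (0, 60))
  t = (30 x 9 + 300) / 5.5 = 103.64 (outside (0, 60))
Valid solutions in (0, 60): {38.18} minutes.
The first occurrence is t = 38.18 minutes.
The hands form a 60-degree angle at 38.18 minutes past 9:00.

Final answer: 38.18 minutes past 9:00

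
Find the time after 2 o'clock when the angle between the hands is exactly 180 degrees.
For hands to be 180 degrees apart: |30H - 5.5t| = 180
With H = 2: t = (30 x 2 + 180)/5.5 = 43.64 or t = (30 x 2 - 180)/5.5 = -21.82
First valid solution (0 < t < 60): t = 43.64 minutes
The hands are opposite at 43.64 minutes past 2:00.

Final answer: 43.64 minutes past 2:00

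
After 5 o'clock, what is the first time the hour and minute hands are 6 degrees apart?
At t minutes past 5:00, the hour hand is at 30 x 5 + 0.5t degrees and the minute hand is at 6t degrees.
The smaller angle between them is 6 degrees when |30H - 5.5t| = 6 or |30H - 5.5t| = 354.
With H = 5, solve 30 x 5 - 5.5t = +/- target for each target:
  t = (30 x 5 - 6) / 5.5 = 26.18
  t = (30 x 5 + 6) / 5.5 = 28.36
  t = (30 x 5 - 354) / 5.5 = -37.09 (outside (0, 60))
  t = (30 x 5 + 354) / 5.5 = 91.64 (outside (0, 60))
Valid solutions in (0, 60): {26.18, 28.36} minutes.
The first occurrence is t = 26.18 minutes.
The hands form a 6-degree angle at 26.18 minutes past 5:00.

Final answer: 26.18 minutes past 5:00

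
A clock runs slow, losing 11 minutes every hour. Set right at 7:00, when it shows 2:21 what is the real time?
For every 60 true minutes, the faulty clock advances 49 minutes, so 1 faulty-clock minute corresponds to 60/49 true minutes.
From 7:00 to 2:21 on the faulty dial is 441 minutes.
True elapsed: 441 x 60/49 = 540 minutes = 9 hours.
True time: 7:00 + 9 hours = 4:00.

Final answer: 4:00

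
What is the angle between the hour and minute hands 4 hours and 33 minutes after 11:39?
First find the time 4 hours and 33 minutes after 11:39.
Total minutes: 11 x 60 + 39 + 4 x 60 + 33 = 972.
972 mod 720 = 252 minutes = 4:12.
Now compute the angle at 4:12:
Hour hand: 4 x 30 + 12 x 0.5 = 126 degrees
Minute hand: 12 x 6 = 72 degrees
Difference: |126 - 72| = 54 degrees
The angle is 54 degrees

Final answer: 54 degrees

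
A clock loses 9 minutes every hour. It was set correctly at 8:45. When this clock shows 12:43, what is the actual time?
For every 60 true minutes, the faulty clock advances 51 minutes, so 1 faulty-clock minute corresponds to 60/51 true minutes.
From 8:45 to 12:43 on the faulty dial is 238 minutes.
True elapsed: 238 x 60/51 = 280 minutes = 4 hours and 40 minutes.
True time: 8:45 + 4 hours and 40 minutes = 1:25.

Final answer: 1:25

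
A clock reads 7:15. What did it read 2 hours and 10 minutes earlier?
Starting time: 7:15 = 435 total minutes past 12:00
Subtracting: 2 hours and 10 minutes = 130 minutes
435 - 130 = 305 minutes
= 5 hours and 5 minutes past 12:00 = 5:05

Final answer: 5:05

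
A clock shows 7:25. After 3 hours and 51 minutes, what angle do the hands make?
First find the time 3 hours and 51 minutes after 7:25.
Total minutes: 7 x 60 + 25 + 3 x 60 + 51 = 676.
676 mod 720 = 676 minutes = 11:16.
Now compute the angle at 11:16:
Hour hand: 11 x 30 + 16 x 0.5 = 338 degrees
Minute hand: 16 x 6 = 96 degrees
Difference: |338 - 96| = 242 degrees
Smaller angle: 360 - 242 = 118 degrees

Final answer: 118 degrees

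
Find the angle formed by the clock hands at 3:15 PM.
Hour hand position: 3 x 30 + 15 x 0.5 = 97.5 degrees
Minute hand position: 15 x 6 = 90 degrees
Difference: |97.5 - 90| = 7.5 degrees
The angle between the hands is 7.5 degrees

Final answer: 7.5 degrees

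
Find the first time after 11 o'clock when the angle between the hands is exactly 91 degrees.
At t minutes past 11:00, the hour hand is at 30 x 11 + 0.5t degrees and the minute hand is at 6t degrees.
The smaller angle between them is 91 degrees when |30H - 5.5t| = 91 or |30H - 5.5t| = 269.
With H = 11, solve 30 x 11 - 5.5t = +/- target for each target:
  t = (30 x 11 - 91) / 5.5 = 43.45
  t = (30 x 11 + 91) / 5.5 = 76.55 (outside (0, 60))
  t = (30 x 11 - 269) / 5.5 = 11.09
  t = (30 x 11 + 269) / 5.5 = 108.91 (outside (0, 60))
Valid solutions in (0, 60): {11.09, 43.45} minutes.
The first occurrence is t = 11.09 minutes.
The hands form a 91-degree angle at 11.09 minutes past 11:00.

Final answer: 11.09 minutes past 11:00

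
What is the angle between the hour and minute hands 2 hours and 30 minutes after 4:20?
First find the time 2 hours and 30 minutes after 4:20.
Total minutes: 4 x 60 + 20 + 2 x 60 + 30 = 410.
410 mod 720 = 410 minutes = 6:50.
Now compute the angle at 6:50:
Hour hand: 6 x 30 + 50 x 0.5 = 205 degrees
Minute hand: 50 x 6 = 300 degrees
Difference: |205 - 300| = 95 degrees
The angle is 95 degrees

Final answer: 95 degrees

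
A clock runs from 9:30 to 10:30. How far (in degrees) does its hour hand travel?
The hour hand moves 0.5 degrees per minute.
Time elapsed: 10:30 - 9:30 = 60 minutes
Angular displacement: 60 x 0.5 = 30 degrees

Final answer: 30 degrees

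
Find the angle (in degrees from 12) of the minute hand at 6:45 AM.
The minute hand moves 6 degrees per minute.
At 6:45: 45 x 6 = 270 degrees

Final answer: 270 degrees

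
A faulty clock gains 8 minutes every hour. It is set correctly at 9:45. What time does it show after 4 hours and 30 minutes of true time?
For every 60 true minutes, the faulty clock advances 60 + 8 = 68 minutes.
True elapsed: 4 hours and 30 minutes = 270 minutes.
Faulty clock advances: 270 x 68/60 = 306 minutes (drift: 36 minutes ahead).
Shown time: 9:45 + 306 minutes = 2:51.

Final answer: 2:51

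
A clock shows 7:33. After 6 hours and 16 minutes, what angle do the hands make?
First find the time 6 hours and 16 minutes after 7:33.
Total minutes: 7 x 60 + 33 + 6 x 60 + 16 = 829.
829 mod 720 = 109 minutes = 1:49.
Now compute the angle at 1:49:
Hour hand: 1 x 30 + 49 x 0.5 = 54.5 degrees
Minute hand: 49 x 6 = 294 degrees
Difference: |54.5 - 294| = 239.5 degrees
Smaller angle: 360 - 239.5 = 120.5 degrees

Final answer: 120.5 degrees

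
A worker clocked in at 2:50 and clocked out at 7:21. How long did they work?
From 2:50 to 7:21:
(7 x 60 + 21) - (2 x 60 + 50) = 441 - 170 = 271 minutes
= 4 hours and 31 minutes

Final answer: 4 hours and 31 minutes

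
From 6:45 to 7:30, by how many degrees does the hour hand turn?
The hour hand moves 0.5 degrees per minute.
Time elapsed: 7:30 - 6:45 = 45 minutes
Angular displacement: 45 x 0.5 = 22.5 degrees

Final answer: 22.5 degrees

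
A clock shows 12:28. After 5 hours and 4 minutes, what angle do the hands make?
First find the time 5 hours and 4 minutes after 12:28.
Total minutes: 12 x 60 + 28 + 5 x 60 + 4 = 1052.
1052 mod 720 = 332 minutes = 5:32.
Now compute the angle at 5:32:
Hour hand: 5 x 30 + 32 x 0.5 = 166 degrees
Minute hand: 32 x 6 = 192 degrees
Difference: |166 - 192| = 26 degrees
The angle is 26 degrees

Final answer: 26 degrees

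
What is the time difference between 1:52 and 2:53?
From 1:52 to 2:53:
(2 x 60 + 53) - (1 x 60 + 52) = 173 - 112 = 61 minutes
= 1 hour and 1 minute

Final answer: 1 hour and 1 minute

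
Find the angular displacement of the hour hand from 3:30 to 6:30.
The hour hand moves 0.5 degrees per minute.
Time elapsed: 6:30 - 3:30 = 180 minutes
Angular displacement: 180 x 0.5 = 90 degrees

Final answer: 90 degrees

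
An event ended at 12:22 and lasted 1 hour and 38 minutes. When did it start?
Starting time: 12:22 = 22 total minutes past 12:00
Subtracting: 1 hour and 38 minutes = 98 minutes
22 - 98 = -76 (negative, add 12 hours = 720) = 644 minutes
= 10 hours and 44 minutes past 12:00 = 10:44

Final answer: 10:44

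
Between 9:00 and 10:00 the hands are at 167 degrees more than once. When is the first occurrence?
At t minutes past 9:00, the hour hand is at 30 x 9 + 0.5t degrees and the minute hand is at 6t degrees.
The smaller angle between them is 167 degrees when |30H - 5.5t| = 167 or |30H - 5.5t| = 193.
With H = 9, solve 30 x 9 - 5.5t = +/- target for each target:
  t = (30 x 9 - 167) / 5.5 = 18.73
  t = (30 x 9 + 167) / 5.5 = 79.45 (outside (0, 60))
  t = (30 x 9 - 193) / 5.5 = 14
  t = (30 x 9 + 193) / 5.5 = 84.18 (outside (0, 60))
Valid solutions in (0, 60): {14, 18.73} minutes.
The first occurrence is t = 14 minutes.
The hands form a 167-degree angle at 14 minutes past 9:00.

Final answer: 14 minutes past 9:00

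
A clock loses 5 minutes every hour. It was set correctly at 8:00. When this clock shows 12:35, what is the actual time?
For every 60 true minutes, the faulty clock advances 55 minutes, so 1 faulty-clock minute corresponds to 60/55 true minutes.
From 8:00 to 12:35 on the faulty dial is 275 minutes.
True elapsed: 275 x 60/55 = 300 minutes = 5 hours.
True time: 8:00 + 5 hours = 1:00.

Final answer: 1:00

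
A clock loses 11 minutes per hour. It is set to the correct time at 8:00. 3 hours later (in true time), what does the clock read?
For every 60 true minutes, the faulty clock advances 60 - 11 = 49 minutes.
True elapsed: 3 hours = 180 minutes.
Faulty clock advances: 180 x 49/60 = 147 minutes (drift: 33 minutes behind).
Shown time: 8:00 + 147 minutes = 10:27.

Final answer: 10:27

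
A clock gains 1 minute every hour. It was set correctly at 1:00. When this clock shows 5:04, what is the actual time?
For every 60 true minutes, the faulty clock advances 61 minutes, so 1 faulty-clock minute corresponds to 60/61 true minutes.
From 1:00 to 5:04 on the faulty dial is 244 minutes.
True elapsed: 244 x 60/61 = 240 minutes = 4 hours.
True time: 1:00 + 4 hours = 5:00.

Final answer: 5:00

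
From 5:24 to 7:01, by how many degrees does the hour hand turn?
The hour hand moves 0.5 degrees per minute.
Time elapsed: 7:01 - 5:24 = 97 minutes
Angular displacement: 97 x 0.5 = 48.5 degrees

Final answer: 48.5 degrees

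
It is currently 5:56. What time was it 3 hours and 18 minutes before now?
Starting time: 5:56 = 356 total minutes past 12:00
Subtracting: 3 hours and 18 minutes = 198 minutes
356 - 198 = 158 minutes
= 2 hours and 38 minutes past 12:00 = 2:38

Final answer: 2:38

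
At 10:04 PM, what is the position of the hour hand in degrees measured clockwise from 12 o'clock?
The hour hand moves 30 degrees per hour and 0.5 degrees per minute.
At 10:04: (10) x 30 + 4 x 0.5 = 300 + 2 = 302 degrees

Final answer: 302 degrees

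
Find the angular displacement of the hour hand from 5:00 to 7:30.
The hour hand moves 0.5 degrees per minute.
Time elapsed: 7:30 - 5:00 = 150 minutes
Angular displacement: 150 x 0.5 = 75 degrees

Final answer: 75 degrees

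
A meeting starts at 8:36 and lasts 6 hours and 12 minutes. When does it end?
Starting time: 8:36
Adding 12 minutes to 36 minutes: 36 + 12 = 48 minutes
Adding 6 hours: 8 + 6 = 14 - 12 = 2
Final time: 2:48

Final answer: 2:48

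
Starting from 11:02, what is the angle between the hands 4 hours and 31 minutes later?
First find the time 4 hours and 31 minutes after 11:02.
Total minutes: 11 x 60 + 2 + 4 x 60 + 31 = 933.
933 mod 720 = 213 minutes = 3:33.
Now compute the angle at 3:33:
Hour hand: 3 x 30 + 33 x 0.5 = 106.5 degrees
Minute hand: 33 x 6 = 198 degrees
Difference: |106.5 - 198| = 91.5 degrees
The angle is 91.5 degrees

Final answer: 91.5 degrees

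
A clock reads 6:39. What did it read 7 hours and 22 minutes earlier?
Starting time: 6:39 = 399 total minutes past 12:00
Subtracting: 7 hours and 22 minutes = 442 minutes
399 - 442 = -43 (negative, add 12 hours = 720) = 677 minutes
= 11 hours and 17 minutes past 12:00 = 11:17

Final answer: 11:17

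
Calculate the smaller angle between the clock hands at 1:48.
Hour hand position: 1 x 30 + 48 x 0.5 = 54 degrees
Minute hand position: 48 x 6 = 288 degrees
Difference: |54 - 288| = 234 degrees
Since 234 > 180, the smaller angle is 360 - 234 = 126 degrees

Final answer: 126 degrees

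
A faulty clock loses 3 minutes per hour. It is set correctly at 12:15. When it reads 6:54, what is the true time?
For every 60 true minutes, the faulty clock advances 57 minutes, so 1 faulty-clock minute corresponds to 60/57 true minutes.
From 12:15 to 6:54 on the faulty dial is 399 minutes.
True elapsed: 399 x 60/57 = 420 minutes = 7 hours.
True time: 12:15 + 7 hours = 7:15.

Final answer: 7:15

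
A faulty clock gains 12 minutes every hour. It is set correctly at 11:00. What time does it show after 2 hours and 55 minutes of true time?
For every 60 true minutes, the faulty clock advances 60 + 12 = 72 minutes.
True elapsed: 2 hours and 55 minutes = 175 minutes.
Faulty clock advances: 175 x 72/60 = 210 minutes (drift: 35 minutes ahead).
Shown time: 11:00 + 210 minutes = 2:30.

Final answer: 2:30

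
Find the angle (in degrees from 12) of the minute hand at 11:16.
The minute hand moves 6 degrees per minute.
At 11:16: 16 x 6 = 96 degrees

Final answer: 96 degrees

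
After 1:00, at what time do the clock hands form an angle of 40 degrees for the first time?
At t minutes past 1:00, the hour hand is at 30 x 1 + 0.5t degrees and the minute hand is at 6t degrees.
The smaller angle between them is 40 degrees when |30H - 5.5t| = 40 or |30H - 5.5t| = 320.
With H = 1, solve 30 x 1 - 5.5t = +/- target for each target:
  t = (30 x 1 - 40) / 5.5 = -1.82 (outside (0, 60))
  t = (30 x 1 + 40) / 5.5 = 12.73
  t = (30 x 1 - 320) / 5.5 = -52.73 (outside (0, 60))
  t = (30 x 1 + 320) / 5.5 = 63.64 (outside (0, 60))
Valid solutions in (0, 60): {12.73} minutes.
The first occurrence is t = 12.73 minutes.
The hands form a 40-degree angle at 12.73 minutes past 1:00.

Final answer: 12.73 minutes past 1:00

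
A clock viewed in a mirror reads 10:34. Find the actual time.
Reflection across the vertical (12-6) axis maps a hand at angle A degrees to (360 - A) degrees, which sends a reading of T minutes past 12:00 to (720 - T) minutes past 12:00.
Mirror reads 10:34 = 634 minutes past 12:00.
Actual time: (720 - 634) mod 720 = 86 minutes = 1:26.

Final answer: 1:26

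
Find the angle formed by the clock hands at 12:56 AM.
Hour hand position: 0 x 30 + 56 x 0.5 = 28 degrees
Minute hand position: 56 x 6 = 336 degrees
Difference: |28 - 336| = 308 degrees
Since 308 > 180, the smaller angle is 360 - 308 = 52 degrees

Final answer: 52 degrees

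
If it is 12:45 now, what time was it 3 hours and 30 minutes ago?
Starting time: 12:45 = 45 total minutes past 12:00
Subtracting: 3 hours and 30 minutes = 210 minutes
45 - 210 = -165 (negative, add 12 hours = 720) = 555 minutes
= 9 hours and 15 minutes past 12:00 = 9:15

Final answer: 9:15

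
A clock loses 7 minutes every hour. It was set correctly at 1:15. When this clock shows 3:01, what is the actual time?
For every 60 true minutes, the faulty clock advances 53 minutes, so 1 faulty-clock minute corresponds to 60/53 true minutes.
From 1:15 to 3:01 on the faulty dial is 106 minutes.
True elapsed: 106 x 60/53 = 120 minutes = 2 hours.
True time: 1:15 + 2 hours = 3:15.

Final answer: 3:15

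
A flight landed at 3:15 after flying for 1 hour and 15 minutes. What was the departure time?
Starting time: 3:15 = 195 total minutes past 12:00
Subtracting: 1 hour and 15 minutes = 75 minutes
195 - 75 = 120 minutes
= 2 hours past 12:00 = 2:00

Final answer: 2:00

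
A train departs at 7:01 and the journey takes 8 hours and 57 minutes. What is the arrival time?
Starting time: 7:01
Adding 57 minutes to 1 minute: 1 + 57 = 58 minutes
Adding 8 hours: 7 + 8 = 15 - 12 = 3
Final time: 3:58

Final answer: 3:58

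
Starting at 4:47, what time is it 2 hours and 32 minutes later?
Starting time: 4:47
Adding 32 minutes to 47 minutes: 47 + 32 = 79 minutes = 1 hour and 19 minutes
Adding 2 hours: 4 + 2 + 1 (carry) = 7
Final time: 7:19

Final answer: 7:19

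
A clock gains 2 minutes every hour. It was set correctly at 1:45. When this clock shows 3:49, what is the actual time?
For every 60 true minutes, the faulty clock advances 62 minutes, so 1 faulty-clock minute corresponds to 60/62 true minutes.
From 1:45 to 3:49 on the faulty dial is 124 minutes.
True elapsed: 124 x 60/62 = 120 minutes = 2 hours.
True time: 1:45 + 2 hours = 3:45.

Final answer: 3:45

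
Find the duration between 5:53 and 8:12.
From 5:53 to 8:12:
(8 x 60 + 12) - (5 x 60 + 53) = 492 - 353 = 139 minutes
= 2 hours and 19 minutes

Final answer: 2 hours and 19 minutes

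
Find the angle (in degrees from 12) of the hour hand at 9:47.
The hour hand moves 30 degrees per hour and 0.5 degrees per minute.
At 9:47: (9) x 30 + 47 x 0.5 = 270 + 23.5 = 293.5 degrees

Final answer: 293.5 degrees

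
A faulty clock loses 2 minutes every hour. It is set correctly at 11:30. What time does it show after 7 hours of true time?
For every 60 true minutes, the faulty clock advances 60 - 2 = 58 minutes.
True elapsed: 7 hours = 420 minutes.
Faulty clock advances: 420 x 58/60 = 406 minutes (drift: 14 minutes behind).
Shown time: 11:30 + 406 minutes = 6:16.

Final answer: 6:16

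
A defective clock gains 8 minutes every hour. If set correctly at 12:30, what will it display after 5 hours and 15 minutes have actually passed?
For every 60 true minutes, the faulty clock advances 60 + 8 = 68 minutes.
True elapsed: 5 hours and 15 minutes = 315 minutes.
Faulty clock advances: 315 x 68/60 = 357 minutes (drift: 42 minutes ahead).
Shown time: 12:30 + 357 minutes = 6:27.

Final answer: 6:27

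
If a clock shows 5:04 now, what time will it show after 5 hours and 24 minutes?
Starting time: 5:04
Adding 24 minutes to 4 minutes: 4 + 24 = 28 minutes
Adding 5 hours: 5 + 5 = 10
Final time: 10:28

Final answer: 10:28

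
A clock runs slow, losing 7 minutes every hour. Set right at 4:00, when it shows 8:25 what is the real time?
For every 60 true minutes, the faulty clock advances 53 minutes, so 1 faulty-clock minute corresponds to 60/53 true minutes.
From 4:00 to 8:25 on the faulty dial is 265 minutes.
True elapsed: 265 x 60/53 = 300 minutes = 5 hours.
True time: 4:00 + 5 hours = 9:00.

Final answer: 9:00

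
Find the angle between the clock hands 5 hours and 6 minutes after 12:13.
First find the time 5 hours and 6 minutes after 12:13.
Total minutes: 12 x 60 + 13 + 5 x 60 + 6 = 1039.
1039 mod 720 = 319 minutes = 5:19.
Now compute the angle at 5:19:
Hour hand: 5 x 30 + 19 x 0.5 = 159.5 degrees
Minute hand: 19 x 6 = 114 degrees
Difference: |159.5 - 114| = 45.5 degrees
The angle is 45.5 degrees

Final answer: 45.5 degrees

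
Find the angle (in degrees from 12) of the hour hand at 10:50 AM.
The hour hand moves 30 degrees per hour and 0.5 degrees per minute.
At 10:50: (10) x 30 + 50 x 0.5 = 300 + 25 = 325 degrees

Final answer: 325 degrees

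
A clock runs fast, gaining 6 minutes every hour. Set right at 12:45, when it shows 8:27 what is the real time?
For every 60 true minutes, the faulty clock advances 66 minutes, so 1 faulty-clock minute corresponds to 60/66 true minutes.
From 12:45 to 8:27 on the faulty dial is 462 minutes.
True elapsed: 462 x 60/66 = 420 minutes = 7 hours.
True time: 12:45 + 7 hours = 7:45.

Final answer: 7:45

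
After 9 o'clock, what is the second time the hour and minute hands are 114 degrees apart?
At t minutes past 9:00, the hour hand is at 30 x 9 + 0.5t degrees and the minute hand is at 6t degrees.
The smaller angle between them is 114 degrees when |30H - 5.5t| = 114 or |30H - 5.5t| = 246.
With H = 9, solve 30 x 9 - 5.5t = +/- target for each target:
  t = (30 x 9 - 114) / 5.5 = 28.36
  t = (30 x 9 + 114) / 5.5 = 69.82 (outside (0, 60))
  t = (30 x 9 - 246) / 5.5 = 4.36
  t = (30 x 9 + 246) / 5.5 = 93.82 (outside (0, 60))
Valid solutions in (0, 60): {4.36, 28.36} minutes.
The second occurrence is t = 28.36 minutes.
The hands form a 114-degree angle at 28.36 minutes past 9:00.

Final answer: 28.36 minutes past 9:00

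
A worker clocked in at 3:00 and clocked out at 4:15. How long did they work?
From 3:00 to 4:15:
(4 x 60 + 15) - (3 x 60 + 0) = 255 - 180 = 75 minutes
= 1 hour and 15 minutes

Final answer: 1 hour and 15 minutes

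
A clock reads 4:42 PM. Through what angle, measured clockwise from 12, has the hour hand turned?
The hour hand moves 30 degrees per hour and 0.5 degrees per minute.
At 4:42: (4) x 30 + 42 x 0.5 = 120 + 21 = 141 degrees

Final answer: 141 degrees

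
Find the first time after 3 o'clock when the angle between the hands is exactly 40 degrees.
At t minutes past 3:00, the hour hand is at 30 x 3 + 0.5t degrees and the minute hand is at 6t degrees.
The smaller angle between them is 40 degrees when |30H - 5.5t| = 40 or |30H - 5.5t| = 320.
With H = 3, solve 30 x 3 - 5.5t = +/- target for each target:
  t = (30 x 3 - 40) / 5.5 = 9.09
  t = (30 x 3 + 40) / 5.5 = 23.64
  t = (30 x 3 - 320) / 5.5 = -41.82 (outside (0, 60))
  t = (30 x 3 + 320) / 5.5 = 74.55 (outside (0, 60))
Valid solutions in (0, 60): {9.09, 23.64} minutes.
The first occurrence is t = 9.09 minutes.
The hands form a 40-degree angle at 9.09 minutes past 3:00.

Final answer: 9.09 minutes past 3:00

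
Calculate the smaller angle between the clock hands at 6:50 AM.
Hour hand position: 6 x 30 + 50 x 0.5 = 205 degrees
Minute hand position: 50 x 6 = 300 degrees
Difference: |205 - 300| = 95 degrees
The angle between the hands is 95 degrees

Final answer: 95 degrees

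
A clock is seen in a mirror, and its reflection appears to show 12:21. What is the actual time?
Reflection across the vertical (12-6) axis maps a hand at angle A degrees to (360 - A) degrees, which sends a reading of T minutes past 12:00 to (720 - T) minutes past 12:00.
Mirror reads 12:21 = 21 minutes past 12:00.
Actual time: (720 - 21) mod 720 = 699 minutes = 11:39.

Final answer: 11:39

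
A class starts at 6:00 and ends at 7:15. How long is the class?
From 6:00 to 7:15:
(7 x 60 + 15) - (6 x 60 + 0) = 435 - 360 = 75 minutes
= 1 hour and 15 minutes

Final answer: 1 hour and 15 minutes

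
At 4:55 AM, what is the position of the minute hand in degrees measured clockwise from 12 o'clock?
The minute hand moves 6 degrees per minute.
At 4:55: 55 x 6 = 330 degrees

Final answer: 330 degrees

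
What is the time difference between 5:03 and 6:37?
From 5:03 to 6:37:
(6 x 60 + 37) - (5 x 60 + 3) = 397 - 303 = 94 minutes
= 1 hour and 34 minutes

Final answer: 1 hour and 34 minutes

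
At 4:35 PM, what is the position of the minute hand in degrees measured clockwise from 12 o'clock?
The minute hand moves 6 degrees per minute.
At 4:35: 35 x 6 = 210 degrees

Final answer: 210 degrees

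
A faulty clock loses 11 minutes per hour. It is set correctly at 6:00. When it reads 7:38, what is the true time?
For every 60 true minutes, the faulty clock advances 49 minutes, so 1 faulty-clock minute corresponds to 60/49 true minutes.
From 6:00 to 7:38 on the faulty dial is 98 minutes.
True elapsed: 98 x 60/49 = 120 minutes = 2 hours.
True time: 6:00 + 2 hours = 8:00.

Final answer: 8:00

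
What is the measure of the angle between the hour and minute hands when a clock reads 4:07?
Hour hand position: 4 x 30 + 7 x 0.5 = 123.5 degrees
Minute hand position: 7 x 6 = 42 degrees
Difference: |123.5 - 42| = 81.5 degrees
The angle between the hands is 81.5 degrees

Final answer: 81.5 degrees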